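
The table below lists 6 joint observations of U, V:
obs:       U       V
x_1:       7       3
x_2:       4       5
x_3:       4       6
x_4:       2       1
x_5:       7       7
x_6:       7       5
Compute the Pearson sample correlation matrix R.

Step 1 — column means:
  mean(U) = (7 + 4 + 4 + 2 + 7 + 7) / 6 = 31/6 = 5.1667
  mean(V) = (3 + 5 + 6 + 1 + 7 + 5) / 6 = 27/6 = 4.5

Step 2 — sample variances and covariances s[i,j] = (1/(n-1)) · Σ_k (x_{k,i} - mean_i) · (x_{k,j} - mean_j), with n-1 = 5:
  s[U,U] = ((1.8333)·(1.8333) + (-1.1667)·(-1.1667) + (-1.1667)·(-1.1667) + (-3.1667)·(-3.1667) + (1.8333)·(1.8333) + (1.8333)·(1.8333)) / 5 = 22.8333/5 = 4.5667
  s[U,V] = ((1.8333)·(-1.5) + (-1.1667)·(0.5) + (-1.1667)·(1.5) + (-3.1667)·(-3.5) + (1.8333)·(2.5) + (1.8333)·(0.5)) / 5 = 11.5/5 = 2.3
  s[V,V] = ((-1.5)·(-1.5) + (0.5)·(0.5) + (1.5)·(1.5) + (-3.5)·(-3.5) + (2.5)·(2.5) + (0.5)·(0.5)) / 5 = 23.5/5 = 4.7
  Sample standard deviations s_i = √(s[i,i]):
  s(U) = √(4.5667) = 2.137
  s(V) = √(4.7) = 2.1679

Step 3 — r_{ij} = s_{ij} / (s_i · s_j):
  r[U,U] = 1 (diagonal).
  r[U,V] = 2.3 / (2.137 · 2.1679) = 2.3 / 4.6329 = 0.4965
  r[V,V] = 1 (diagonal).

R is symmetric with unit diagonal. Assembling:

R = [[1, 0.4965],
 [0.4965, 1]]


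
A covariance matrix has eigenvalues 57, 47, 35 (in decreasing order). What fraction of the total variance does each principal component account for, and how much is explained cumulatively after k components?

Step 1 — total variance = trace(Sigma) = Σ λ_i = 57 + 47 + 35 = 139.

Step 2 — fraction explained by component i = λ_i / Σ λ:
  PC1: 57/139 = 0.4101
  PC2: 47/139 = 0.3381
  PC3: 35/139 = 0.2518

Step 3 — cumulative fraction after k components = (λ_1 + ... + λ_k) / Σ λ:
  k = 1: 57/139 = 0.4101
  k = 2: (57 + 47)/139 = 104/139 = 0.7482
  k = 3: (57 + 47 + 35)/139 = 139/139 = 1

Summary (fraction, with percent):

explained: PC1 0.4101 (41.01%), PC2 0.3381 (33.81%), PC3 0.2518 (25.18%);  cumulative: 0.4101, 0.7482, 1


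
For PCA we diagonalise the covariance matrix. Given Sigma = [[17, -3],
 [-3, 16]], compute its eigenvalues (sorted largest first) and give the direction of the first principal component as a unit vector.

Step 1 — characteristic polynomial of 2×2 Sigma:
  det(Sigma - λI) = λ² - trace · λ + det = 0.
  trace = 17 + 16 = 33, det = 17·16 - (-3)² = 263.
Step 2 — discriminant:
  Δ = trace² - 4·det = 1089 - 1052 = 37.
Step 3 — eigenvalues:
  λ = (trace ± √Δ)/2 = (33 ± 6.0828)/2,
  λ_1 = 19.5414,  λ_2 = 13.4586.

Step 4 — unit eigenvector for λ_1: solve (Sigma - λ_1 I)v = 0. First row:
  (17 - 19.5414)·v_x + (-3)·v_y = 0, i.e. (-2.5414)·v_x + (-3)·v_y = 0,
  so v ∝ (b, λ_1 - a) = (-3, 2.5414); multiply by -1 so the first entry is positive: u = (3, -2.5414).
  ||u|| = √((3)² + (-2.5414)²) = √(15.4586) ≈ 3.9317,
  v_1 = u/||u|| ≈ (0.763, -0.6464) (||v_1|| = 1).

λ_1 = 19.5414,  λ_2 = 13.4586;  v_1 ≈ (0.763, -0.6464)


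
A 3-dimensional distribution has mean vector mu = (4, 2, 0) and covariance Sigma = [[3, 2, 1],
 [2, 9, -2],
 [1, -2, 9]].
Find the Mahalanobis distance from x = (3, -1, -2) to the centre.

Step 1 — centre the observation: (x - mu) = (-1, -3, -2).

Step 2 — invert Sigma (cofactor / det for 3×3, or solve directly):
  Sigma^{-1} = [[0.4326, -0.1124, -0.073],
 [-0.1124, 0.1461, 0.0449],
 [-0.073, 0.0449, 0.1292]].

Step 3 — form the quadratic (x - mu)^T · Sigma^{-1} · (x - mu):
  Sigma^{-1} · (x - mu) = (0.0506, -0.4157, -0.3202).
  (x - mu)^T · [Sigma^{-1} · (x - mu)] = (-1)·(0.0506) + (-3)·(-0.4157) + (-2)·(-0.3202) = 1.8371.

Step 4 — take square root: d = √(1.8371) ≈ 1.3554.

d(x, mu) = √(1.8371) ≈ 1.3554


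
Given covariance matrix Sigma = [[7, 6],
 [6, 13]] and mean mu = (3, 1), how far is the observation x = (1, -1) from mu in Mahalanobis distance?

Step 1 — centre the observation: (x - mu) = (-2, -2).

Step 2 — invert Sigma. det(Sigma) = 7·13 - (6)² = 55.
  Sigma^{-1} = (1/det) · [[d, -b], [-b, a]] = [[0.2364, -0.1091],
 [-0.1091, 0.1273]].

Step 3 — form the quadratic (x - mu)^T · Sigma^{-1} · (x - mu):
  Sigma^{-1} · (x - mu) = (-0.2545, -0.0364).
  (x - mu)^T · [Sigma^{-1} · (x - mu)] = (-2)·(-0.2545) + (-2)·(-0.0364) = 0.5818.

Step 4 — take square root: d = √(0.5818) ≈ 0.7628.

d(x, mu) = √(0.5818) ≈ 0.7628


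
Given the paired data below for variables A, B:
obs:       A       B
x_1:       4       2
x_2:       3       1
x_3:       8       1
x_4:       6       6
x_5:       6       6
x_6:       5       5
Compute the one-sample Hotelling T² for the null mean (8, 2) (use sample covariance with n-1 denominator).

Step 1 — sample mean vector:
  mean(A) = (4 + 3 + 8 + 6 + 6 + 5) / 6 = 32/6 = 5.3333
  mean(B) = (2 + 1 + 1 + 6 + 6 + 5) / 6 = 21/6 = 3.5
  x̄ = (5.3333, 3.5),  deviation x̄ - mu_0 = (5.3333, 3.5) - (8, 2) = (-2.6667, 1.5).

Step 2 — sample covariance matrix, S[i,j] = (1/(n-1)) · Σ_k (x_{k,i} - mean_i) · (x_{k,j} - mean_j), divisor n-1 = 5:
  S[A,A] = ((-1.3333)·(-1.3333) + (-2.3333)·(-2.3333) + (2.6667)·(2.6667) + (0.6667)·(0.6667) + (0.6667)·(0.6667) + (-0.3333)·(-0.3333)) / 5 = 15.3333/5 = 3.0667
  S[A,B] = ((-1.3333)·(-1.5) + (-2.3333)·(-2.5) + (2.6667)·(-2.5) + (0.6667)·(2.5) + (0.6667)·(2.5) + (-0.3333)·(1.5)) / 5 = 4/5 = 0.8
  S[B,B] = ((-1.5)·(-1.5) + (-2.5)·(-2.5) + (-2.5)·(-2.5) + (2.5)·(2.5) + (2.5)·(2.5) + (1.5)·(1.5)) / 5 = 29.5/5 = 5.9
  S = [[3.0667, 0.8],
 [0.8, 5.9]].

Step 3 — invert S. det(S) = 3.0667·5.9 - (0.8)² = 17.4533.
  S^{-1} = (1/det) · [[d, -b], [-b, a]] = [[0.338, -0.0458],
 [-0.0458, 0.1757]].

Step 4 — quadratic form (x̄ - mu_0)^T · S^{-1} · (x̄ - mu_0):
  S^{-1} · (x̄ - mu_0) = (-0.9702, 0.3858),
  (x̄ - mu_0)^T · [...] = (-2.6667)·(-0.9702) + (1.5)·(0.3858) = 3.1659.

Step 5 — scale by n: T² = 6 · 3.1659 = 18.9954.

T² ≈ 18.9954


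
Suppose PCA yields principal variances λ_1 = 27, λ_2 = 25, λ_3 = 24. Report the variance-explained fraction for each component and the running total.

Step 1 — total variance = trace(Sigma) = Σ λ_i = 27 + 25 + 24 = 76.

Step 2 — fraction explained by component i = λ_i / Σ λ:
  PC1: 27/76 = 0.3553
  PC2: 25/76 = 0.3289
  PC3: 24/76 = 0.3158

Step 3 — cumulative fraction after k components = (λ_1 + ... + λ_k) / Σ λ:
  k = 1: 27/76 = 0.3553
  k = 2: (27 + 25)/76 = 52/76 = 0.6842
  k = 3: (27 + 25 + 24)/76 = 76/76 = 1

Summary (fraction, with percent):

explained: PC1 0.3553 (35.53%), PC2 0.3289 (32.89%), PC3 0.3158 (31.58%);  cumulative: 0.3553, 0.6842, 1


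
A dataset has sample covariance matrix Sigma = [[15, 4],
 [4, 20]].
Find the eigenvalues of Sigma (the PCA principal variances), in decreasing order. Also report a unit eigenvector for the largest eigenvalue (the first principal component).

Step 1 — characteristic polynomial of 2×2 Sigma:
  det(Sigma - λI) = λ² - trace · λ + det = 0.
  trace = 15 + 20 = 35, det = 15·20 - (4)² = 284.
Step 2 — discriminant:
  Δ = trace² - 4·det = 1225 - 1136 = 89.
Step 3 — eigenvalues:
  λ = (trace ± √Δ)/2 = (35 ± 9.434)/2,
  λ_1 = 22.217,  λ_2 = 12.783.

Step 4 — unit eigenvector for λ_1: solve (Sigma - λ_1 I)v = 0. First row:
  (15 - 22.217)·v_x + (4)·v_y = 0, i.e. (-7.217)·v_x + (4)·v_y = 0,
  so v ∝ (b, λ_1 - a) = (4, 7.217) = u.
  ||u|| = √((4)² + (7.217)²) = √(68.085) ≈ 8.2514,
  v_1 = u/||u|| ≈ (0.4848, 0.8746) (||v_1|| = 1).

λ_1 = 22.217,  λ_2 = 12.783;  v_1 ≈ (0.4848, 0.8746)


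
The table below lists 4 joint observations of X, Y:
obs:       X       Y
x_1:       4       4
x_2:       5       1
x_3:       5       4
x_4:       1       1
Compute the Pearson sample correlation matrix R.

Step 1 — column means:
  mean(X) = (4 + 5 + 5 + 1) / 4 = 15/4 = 3.75
  mean(Y) = (4 + 1 + 4 + 1) / 4 = 10/4 = 2.5

Step 2 — sample variances and covariances s[i,j] = (1/(n-1)) · Σ_k (x_{k,i} - mean_i) · (x_{k,j} - mean_j), with n-1 = 3:
  s[X,X] = ((0.25)·(0.25) + (1.25)·(1.25) + (1.25)·(1.25) + (-2.75)·(-2.75)) / 3 = 10.75/3 = 3.5833
  s[X,Y] = ((0.25)·(1.5) + (1.25)·(-1.5) + (1.25)·(1.5) + (-2.75)·(-1.5)) / 3 = 4.5/3 = 1.5
  s[Y,Y] = ((1.5)·(1.5) + (-1.5)·(-1.5) + (1.5)·(1.5) + (-1.5)·(-1.5)) / 3 = 9/3 = 3
  Sample standard deviations s_i = √(s[i,i]):
  s(X) = √(3.5833) = 1.893
  s(Y) = √(3) = 1.7321

Step 3 — r_{ij} = s_{ij} / (s_i · s_j):
  r[X,X] = 1 (diagonal).
  r[X,Y] = 1.5 / (1.893 · 1.7321) = 1.5 / 3.2787 = 0.4575
  r[Y,Y] = 1 (diagonal).

R is symmetric with unit diagonal. Assembling:

R = [[1, 0.4575],
 [0.4575, 1]]


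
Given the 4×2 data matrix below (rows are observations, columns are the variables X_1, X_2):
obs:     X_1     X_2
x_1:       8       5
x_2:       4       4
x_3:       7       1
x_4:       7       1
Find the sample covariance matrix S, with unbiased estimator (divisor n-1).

Step 1 — column means:
  mean(X_1) = (8 + 4 + 7 + 7) / 4 = 26/4 = 6.5
  mean(X_2) = (5 + 4 + 1 + 1) / 4 = 11/4 = 2.75

Step 2 — sample covariance S[i,j] = (1/(n-1)) · Σ_k (x_{k,i} - mean_i) · (x_{k,j} - mean_j), with n-1 = 3.
  S[X_1,X_1] = ((1.5)·(1.5) + (-2.5)·(-2.5) + (0.5)·(0.5) + (0.5)·(0.5)) / 3 = 9/3 = 3
  S[X_1,X_2] = ((1.5)·(2.25) + (-2.5)·(1.25) + (0.5)·(-1.75) + (0.5)·(-1.75)) / 3 = -1.5/3 = -0.5
  S[X_2,X_2] = ((2.25)·(2.25) + (1.25)·(1.25) + (-1.75)·(-1.75) + (-1.75)·(-1.75)) / 3 = 12.75/3 = 4.25

S is symmetric (S[j,i] = S[i,j]). Assembling:

S = [[3, -0.5],
 [-0.5, 4.25]]


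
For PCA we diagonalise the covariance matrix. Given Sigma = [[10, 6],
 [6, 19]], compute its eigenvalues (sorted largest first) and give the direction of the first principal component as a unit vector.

Step 1 — characteristic polynomial of 2×2 Sigma:
  det(Sigma - λI) = λ² - trace · λ + det = 0.
  trace = 10 + 19 = 29, det = 10·19 - (6)² = 154.
Step 2 — discriminant:
  Δ = trace² - 4·det = 841 - 616 = 225.
Step 3 — eigenvalues:
  λ = (trace ± √Δ)/2 = (29 ± 15)/2,
  λ_1 = 22,  λ_2 = 7.

Step 4 — unit eigenvector for λ_1: solve (Sigma - λ_1 I)v = 0. First row:
  (10 - 22)·v_x + (6)·v_y = 0, i.e. (-12)·v_x + (6)·v_y = 0,
  so v ∝ (b, λ_1 - a) = (6, 12) = u.
  ||u|| = √((6)² + (12)²) = √(180) ≈ 13.4164,
  v_1 = u/||u|| ≈ (0.4472, 0.8944) (||v_1|| = 1).

λ_1 = 22,  λ_2 = 7;  v_1 ≈ (0.4472, 0.8944)


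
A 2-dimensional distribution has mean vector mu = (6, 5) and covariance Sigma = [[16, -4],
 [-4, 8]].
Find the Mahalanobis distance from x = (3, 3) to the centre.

Step 1 — centre the observation: (x - mu) = (-3, -2).

Step 2 — invert Sigma. det(Sigma) = 16·8 - (-4)² = 112.
  Sigma^{-1} = (1/det) · [[d, -b], [-b, a]] = [[0.0714, 0.0357],
 [0.0357, 0.1429]].

Step 3 — form the quadratic (x - mu)^T · Sigma^{-1} · (x - mu):
  Sigma^{-1} · (x - mu) = (-0.2857, -0.3929).
  (x - mu)^T · [Sigma^{-1} · (x - mu)] = (-3)·(-0.2857) + (-2)·(-0.3929) = 1.6429.

Step 4 — take square root: d = √(1.6429) ≈ 1.2817.

d(x, mu) = √(1.6429) ≈ 1.2817


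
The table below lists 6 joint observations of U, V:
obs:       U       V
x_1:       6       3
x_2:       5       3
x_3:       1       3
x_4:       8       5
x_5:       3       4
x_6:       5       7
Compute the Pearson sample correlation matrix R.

Step 1 — column means:
  mean(U) = (6 + 5 + 1 + 8 + 3 + 5) / 6 = 28/6 = 4.6667
  mean(V) = (3 + 3 + 3 + 5 + 4 + 7) / 6 = 25/6 = 4.1667

Step 2 — sample variances and covariances s[i,j] = (1/(n-1)) · Σ_k (x_{k,i} - mean_i) · (x_{k,j} - mean_j), with n-1 = 5:
  s[U,U] = ((1.3333)·(1.3333) + (0.3333)·(0.3333) + (-3.6667)·(-3.6667) + (3.3333)·(3.3333) + (-1.6667)·(-1.6667) + (0.3333)·(0.3333)) / 5 = 29.3333/5 = 5.8667
  s[U,V] = ((1.3333)·(-1.1667) + (0.3333)·(-1.1667) + (-3.6667)·(-1.1667) + (3.3333)·(0.8333) + (-1.6667)·(-0.1667) + (0.3333)·(2.8333)) / 5 = 6.3333/5 = 1.2667
  s[V,V] = ((-1.1667)·(-1.1667) + (-1.1667)·(-1.1667) + (-1.1667)·(-1.1667) + (0.8333)·(0.8333) + (-0.1667)·(-0.1667) + (2.8333)·(2.8333)) / 5 = 12.8333/5 = 2.5667
  Sample standard deviations s_i = √(s[i,i]):
  s(U) = √(5.8667) = 2.4221
  s(V) = √(2.5667) = 1.6021

Step 3 — r_{ij} = s_{ij} / (s_i · s_j):
  r[U,U] = 1 (diagonal).
  r[U,V] = 1.2667 / (2.4221 · 1.6021) = 1.2667 / 3.8804 = 0.3264
  r[V,V] = 1 (diagonal).

R is symmetric with unit diagonal. Assembling:

R = [[1, 0.3264],
 [0.3264, 1]]


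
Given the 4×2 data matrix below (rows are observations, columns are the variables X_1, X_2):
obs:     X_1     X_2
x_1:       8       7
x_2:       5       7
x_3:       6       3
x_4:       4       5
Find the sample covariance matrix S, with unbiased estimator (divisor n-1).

Step 1 — column means:
  mean(X_1) = (8 + 5 + 6 + 4) / 4 = 23/4 = 5.75
  mean(X_2) = (7 + 7 + 3 + 5) / 4 = 22/4 = 5.5

Step 2 — sample covariance S[i,j] = (1/(n-1)) · Σ_k (x_{k,i} - mean_i) · (x_{k,j} - mean_j), with n-1 = 3.
  S[X_1,X_1] = ((2.25)·(2.25) + (-0.75)·(-0.75) + (0.25)·(0.25) + (-1.75)·(-1.75)) / 3 = 8.75/3 = 2.9167
  S[X_1,X_2] = ((2.25)·(1.5) + (-0.75)·(1.5) + (0.25)·(-2.5) + (-1.75)·(-0.5)) / 3 = 2.5/3 = 0.8333
  S[X_2,X_2] = ((1.5)·(1.5) + (1.5)·(1.5) + (-2.5)·(-2.5) + (-0.5)·(-0.5)) / 3 = 11/3 = 3.6667

S is symmetric (S[j,i] = S[i,j]). Assembling:

S = [[2.9167, 0.8333],
 [0.8333, 3.6667]]


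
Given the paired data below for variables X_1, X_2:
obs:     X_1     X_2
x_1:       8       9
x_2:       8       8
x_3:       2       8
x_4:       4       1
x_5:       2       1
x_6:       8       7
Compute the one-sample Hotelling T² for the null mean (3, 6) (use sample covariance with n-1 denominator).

Step 1 — sample mean vector:
  mean(X_1) = (8 + 8 + 2 + 4 + 2 + 8) / 6 = 32/6 = 5.3333
  mean(X_2) = (9 + 8 + 8 + 1 + 1 + 7) / 6 = 34/6 = 5.6667
  x̄ = (5.3333, 5.6667),  deviation x̄ - mu_0 = (5.3333, 5.6667) - (3, 6) = (2.3333, -0.3333).

Step 2 — sample covariance matrix, S[i,j] = (1/(n-1)) · Σ_k (x_{k,i} - mean_i) · (x_{k,j} - mean_j), divisor n-1 = 5:
  S[X_1,X_1] = ((2.6667)·(2.6667) + (2.6667)·(2.6667) + (-3.3333)·(-3.3333) + (-1.3333)·(-1.3333) + (-3.3333)·(-3.3333) + (2.6667)·(2.6667)) / 5 = 45.3333/5 = 9.0667
  S[X_1,X_2] = ((2.6667)·(3.3333) + (2.6667)·(2.3333) + (-3.3333)·(2.3333) + (-1.3333)·(-4.6667) + (-3.3333)·(-4.6667) + (2.6667)·(1.3333)) / 5 = 32.6667/5 = 6.5333
  S[X_2,X_2] = ((3.3333)·(3.3333) + (2.3333)·(2.3333) + (2.3333)·(2.3333) + (-4.6667)·(-4.6667) + (-4.6667)·(-4.6667) + (1.3333)·(1.3333)) / 5 = 67.3333/5 = 13.4667
  S = [[9.0667, 6.5333],
 [6.5333, 13.4667]].

Step 3 — invert S. det(S) = 9.0667·13.4667 - (6.5333)² = 79.4133.
  S^{-1} = (1/det) · [[d, -b], [-b, a]] = [[0.1696, -0.0823],
 [-0.0823, 0.1142]].

Step 4 — quadratic form (x̄ - mu_0)^T · S^{-1} · (x̄ - mu_0):
  S^{-1} · (x̄ - mu_0) = (0.4231, -0.23),
  (x̄ - mu_0)^T · [...] = (2.3333)·(0.4231) + (-0.3333)·(-0.23) = 1.0639.

Step 5 — scale by n: T² = 6 · 1.0639 = 6.3835.

T² ≈ 6.3835


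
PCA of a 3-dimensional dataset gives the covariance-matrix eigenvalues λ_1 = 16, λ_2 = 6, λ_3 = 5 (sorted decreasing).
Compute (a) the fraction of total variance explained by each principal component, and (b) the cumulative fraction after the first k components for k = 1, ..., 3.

Step 1 — total variance = trace(Sigma) = Σ λ_i = 16 + 6 + 5 = 27.

Step 2 — fraction explained by component i = λ_i / Σ λ:
  PC1: 16/27 = 0.5926
  PC2: 6/27 = 0.2222
  PC3: 5/27 = 0.1852

Step 3 — cumulative fraction after k components = (λ_1 + ... + λ_k) / Σ λ:
  k = 1: 16/27 = 0.5926
  k = 2: (16 + 6)/27 = 22/27 = 0.8148
  k = 3: (16 + 6 + 5)/27 = 27/27 = 1

Summary (fraction, with percent):

explained: PC1 0.5926 (59.26%), PC2 0.2222 (22.22%), PC3 0.1852 (18.52%);  cumulative: 0.5926, 0.8148, 1


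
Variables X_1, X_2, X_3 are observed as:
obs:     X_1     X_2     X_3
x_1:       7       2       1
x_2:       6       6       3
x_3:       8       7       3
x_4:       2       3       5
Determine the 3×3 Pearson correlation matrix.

Step 1 — column means:
  mean(X_1) = (7 + 6 + 8 + 2) / 4 = 23/4 = 5.75
  mean(X_2) = (2 + 6 + 7 + 3) / 4 = 18/4 = 4.5
  mean(X_3) = (1 + 3 + 3 + 5) / 4 = 12/4 = 3

Step 2 — sample variances and covariances s[i,j] = (1/(n-1)) · Σ_k (x_{k,i} - mean_i) · (x_{k,j} - mean_j), with n-1 = 3:
  s[X_1,X_1] = ((1.25)·(1.25) + (0.25)·(0.25) + (2.25)·(2.25) + (-3.75)·(-3.75)) / 3 = 20.75/3 = 6.9167
  s[X_1,X_2] = ((1.25)·(-2.5) + (0.25)·(1.5) + (2.25)·(2.5) + (-3.75)·(-1.5)) / 3 = 8.5/3 = 2.8333
  s[X_1,X_3] = ((1.25)·(-2) + (0.25)·(0) + (2.25)·(0) + (-3.75)·(2)) / 3 = -10/3 = -3.3333
  s[X_2,X_2] = ((-2.5)·(-2.5) + (1.5)·(1.5) + (2.5)·(2.5) + (-1.5)·(-1.5)) / 3 = 17/3 = 5.6667
  s[X_2,X_3] = ((-2.5)·(-2) + (1.5)·(0) + (2.5)·(0) + (-1.5)·(2)) / 3 = 2/3 = 0.6667
  s[X_3,X_3] = ((-2)·(-2) + (0)·(0) + (0)·(0) + (2)·(2)) / 3 = 8/3 = 2.6667
  Sample standard deviations s_i = √(s[i,i]):
  s(X_1) = √(6.9167) = 2.63
  s(X_2) = √(5.6667) = 2.3805
  s(X_3) = √(2.6667) = 1.633

Step 3 — r_{ij} = s_{ij} / (s_i · s_j):
  r[X_1,X_1] = 1 (diagonal).
  r[X_1,X_2] = 2.8333 / (2.63 · 2.3805) = 2.8333 / 6.2605 = 0.4526
  r[X_1,X_3] = -3.3333 / (2.63 · 1.633) = -3.3333 / 4.2947 = -0.7762
  r[X_2,X_2] = 1 (diagonal).
  r[X_2,X_3] = 0.6667 / (2.3805 · 1.633) = 0.6667 / 3.8873 = 0.1715
  r[X_3,X_3] = 1 (diagonal).

R is symmetric with unit diagonal. Assembling:

R = [[1, 0.4526, -0.7762],
 [0.4526, 1, 0.1715],
 [-0.7762, 0.1715, 1]]


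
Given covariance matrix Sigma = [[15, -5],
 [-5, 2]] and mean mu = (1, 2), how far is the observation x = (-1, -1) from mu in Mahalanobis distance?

Step 1 — centre the observation: (x - mu) = (-2, -3).

Step 2 — invert Sigma. det(Sigma) = 15·2 - (-5)² = 5.
  Sigma^{-1} = (1/det) · [[d, -b], [-b, a]] = [[0.4, 1],
 [1, 3]].

Step 3 — form the quadratic (x - mu)^T · Sigma^{-1} · (x - mu):
  Sigma^{-1} · (x - mu) = (-3.8, -11).
  (x - mu)^T · [Sigma^{-1} · (x - mu)] = (-2)·(-3.8) + (-3)·(-11) = 40.6.

Step 4 — take square root: d = √(40.6) ≈ 6.3718.

d(x, mu) = √(40.6) ≈ 6.3718


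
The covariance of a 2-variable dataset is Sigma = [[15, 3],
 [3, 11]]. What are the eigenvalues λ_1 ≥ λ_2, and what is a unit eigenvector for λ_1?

Step 1 — characteristic polynomial of 2×2 Sigma:
  det(Sigma - λI) = λ² - trace · λ + det = 0.
  trace = 15 + 11 = 26, det = 15·11 - (3)² = 156.
Step 2 — discriminant:
  Δ = trace² - 4·det = 676 - 624 = 52.
Step 3 — eigenvalues:
  λ = (trace ± √Δ)/2 = (26 ± 7.2111)/2,
  λ_1 = 16.6056,  λ_2 = 9.3944.

Step 4 — unit eigenvector for λ_1: solve (Sigma - λ_1 I)v = 0. First row:
  (15 - 16.6056)·v_x + (3)·v_y = 0, i.e. (-1.6056)·v_x + (3)·v_y = 0,
  so v ∝ (b, λ_1 - a) = (3, 1.6056) = u.
  ||u|| = √((3)² + (1.6056)²) = √(11.5778) ≈ 3.4026,
  v_1 = u/||u|| ≈ (0.8817, 0.4719) (||v_1|| = 1).

λ_1 = 16.6056,  λ_2 = 9.3944;  v_1 ≈ (0.8817, 0.4719)


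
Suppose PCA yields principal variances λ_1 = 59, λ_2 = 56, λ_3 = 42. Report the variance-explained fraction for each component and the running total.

Step 1 — total variance = trace(Sigma) = Σ λ_i = 59 + 56 + 42 = 157.

Step 2 — fraction explained by component i = λ_i / Σ λ:
  PC1: 59/157 = 0.3758
  PC2: 56/157 = 0.3567
  PC3: 42/157 = 0.2675

Step 3 — cumulative fraction after k components = (λ_1 + ... + λ_k) / Σ λ:
  k = 1: 59/157 = 0.3758
  k = 2: (59 + 56)/157 = 115/157 = 0.7325
  k = 3: (59 + 56 + 42)/157 = 157/157 = 1

Summary (fraction, with percent):

explained: PC1 0.3758 (37.58%), PC2 0.3567 (35.67%), PC3 0.2675 (26.75%);  cumulative: 0.3758, 0.7325, 1


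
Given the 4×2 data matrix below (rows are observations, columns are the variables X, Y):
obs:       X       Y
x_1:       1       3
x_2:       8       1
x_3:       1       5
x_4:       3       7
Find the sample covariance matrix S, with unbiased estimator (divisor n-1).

Step 1 — column means:
  mean(X) = (1 + 8 + 1 + 3) / 4 = 13/4 = 3.25
  mean(Y) = (3 + 1 + 5 + 7) / 4 = 16/4 = 4

Step 2 — sample covariance S[i,j] = (1/(n-1)) · Σ_k (x_{k,i} - mean_i) · (x_{k,j} - mean_j), with n-1 = 3.
  S[X,X] = ((-2.25)·(-2.25) + (4.75)·(4.75) + (-2.25)·(-2.25) + (-0.25)·(-0.25)) / 3 = 32.75/3 = 10.9167
  S[X,Y] = ((-2.25)·(-1) + (4.75)·(-3) + (-2.25)·(1) + (-0.25)·(3)) / 3 = -15/3 = -5
  S[Y,Y] = ((-1)·(-1) + (-3)·(-3) + (1)·(1) + (3)·(3)) / 3 = 20/3 = 6.6667

S is symmetric (S[j,i] = S[i,j]). Assembling:

S = [[10.9167, -5],
 [-5, 6.6667]]


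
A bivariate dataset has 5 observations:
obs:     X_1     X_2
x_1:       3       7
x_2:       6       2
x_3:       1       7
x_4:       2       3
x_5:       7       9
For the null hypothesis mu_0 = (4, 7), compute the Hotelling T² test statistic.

Step 1 — sample mean vector:
  mean(X_1) = (3 + 6 + 1 + 2 + 7) / 5 = 19/5 = 3.8
  mean(X_2) = (7 + 2 + 7 + 3 + 9) / 5 = 28/5 = 5.6
  x̄ = (3.8, 5.6),  deviation x̄ - mu_0 = (3.8, 5.6) - (4, 7) = (-0.2, -1.4).

Step 2 — sample covariance matrix, S[i,j] = (1/(n-1)) · Σ_k (x_{k,i} - mean_i) · (x_{k,j} - mean_j), divisor n-1 = 4:
  S[X_1,X_1] = ((-0.8)·(-0.8) + (2.2)·(2.2) + (-2.8)·(-2.8) + (-1.8)·(-1.8) + (3.2)·(3.2)) / 4 = 26.8/4 = 6.7
  S[X_1,X_2] = ((-0.8)·(1.4) + (2.2)·(-3.6) + (-2.8)·(1.4) + (-1.8)·(-2.6) + (3.2)·(3.4)) / 4 = 2.6/4 = 0.65
  S[X_2,X_2] = ((1.4)·(1.4) + (-3.6)·(-3.6) + (1.4)·(1.4) + (-2.6)·(-2.6) + (3.4)·(3.4)) / 4 = 35.2/4 = 8.8
  S = [[6.7, 0.65],
 [0.65, 8.8]].

Step 3 — invert S. det(S) = 6.7·8.8 - (0.65)² = 58.5375.
  S^{-1} = (1/det) · [[d, -b], [-b, a]] = [[0.1503, -0.0111],
 [-0.0111, 0.1145]].

Step 4 — quadratic form (x̄ - mu_0)^T · S^{-1} · (x̄ - mu_0):
  S^{-1} · (x̄ - mu_0) = (-0.0145, -0.158),
  (x̄ - mu_0)^T · [...] = (-0.2)·(-0.0145) + (-1.4)·(-0.158) = 0.2241.

Step 5 — scale by n: T² = 5 · 0.2241 = 1.1206.

T² ≈ 1.1206


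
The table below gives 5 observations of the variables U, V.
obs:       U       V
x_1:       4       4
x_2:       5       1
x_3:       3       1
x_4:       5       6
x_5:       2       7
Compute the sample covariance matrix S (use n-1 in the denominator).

Step 1 — column means:
  mean(U) = (4 + 5 + 3 + 5 + 2) / 5 = 19/5 = 3.8
  mean(V) = (4 + 1 + 1 + 6 + 7) / 5 = 19/5 = 3.8

Step 2 — sample covariance S[i,j] = (1/(n-1)) · Σ_k (x_{k,i} - mean_i) · (x_{k,j} - mean_j), with n-1 = 4.
  S[U,U] = ((0.2)·(0.2) + (1.2)·(1.2) + (-0.8)·(-0.8) + (1.2)·(1.2) + (-1.8)·(-1.8)) / 4 = 6.8/4 = 1.7
  S[U,V] = ((0.2)·(0.2) + (1.2)·(-2.8) + (-0.8)·(-2.8) + (1.2)·(2.2) + (-1.8)·(3.2)) / 4 = -4.2/4 = -1.05
  S[V,V] = ((0.2)·(0.2) + (-2.8)·(-2.8) + (-2.8)·(-2.8) + (2.2)·(2.2) + (3.2)·(3.2)) / 4 = 30.8/4 = 7.7

S is symmetric (S[j,i] = S[i,j]). Assembling:

S = [[1.7, -1.05],
 [-1.05, 7.7]]


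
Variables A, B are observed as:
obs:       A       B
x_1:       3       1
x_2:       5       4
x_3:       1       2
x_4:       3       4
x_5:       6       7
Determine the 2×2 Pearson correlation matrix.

Step 1 — column means:
  mean(A) = (3 + 5 + 1 + 3 + 6) / 5 = 18/5 = 3.6
  mean(B) = (1 + 4 + 2 + 4 + 7) / 5 = 18/5 = 3.6

Step 2 — sample variances and covariances s[i,j] = (1/(n-1)) · Σ_k (x_{k,i} - mean_i) · (x_{k,j} - mean_j), with n-1 = 4:
  s[A,A] = ((-0.6)·(-0.6) + (1.4)·(1.4) + (-2.6)·(-2.6) + (-0.6)·(-0.6) + (2.4)·(2.4)) / 4 = 15.2/4 = 3.8
  s[A,B] = ((-0.6)·(-2.6) + (1.4)·(0.4) + (-2.6)·(-1.6) + (-0.6)·(0.4) + (2.4)·(3.4)) / 4 = 14.2/4 = 3.55
  s[B,B] = ((-2.6)·(-2.6) + (0.4)·(0.4) + (-1.6)·(-1.6) + (0.4)·(0.4) + (3.4)·(3.4)) / 4 = 21.2/4 = 5.3
  Sample standard deviations s_i = √(s[i,i]):
  s(A) = √(3.8) = 1.9494
  s(B) = √(5.3) = 2.3022

Step 3 — r_{ij} = s_{ij} / (s_i · s_j):
  r[A,A] = 1 (diagonal).
  r[A,B] = 3.55 / (1.9494 · 2.3022) = 3.55 / 4.4878 = 0.791
  r[B,B] = 1 (diagonal).

R is symmetric with unit diagonal. Assembling:

R = [[1, 0.791],
 [0.791, 1]]


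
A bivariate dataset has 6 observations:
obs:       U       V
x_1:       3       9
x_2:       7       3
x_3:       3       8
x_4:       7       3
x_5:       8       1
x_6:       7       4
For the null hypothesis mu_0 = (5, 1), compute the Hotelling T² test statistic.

Step 1 — sample mean vector:
  mean(U) = (3 + 7 + 3 + 7 + 8 + 7) / 6 = 35/6 = 5.8333
  mean(V) = (9 + 3 + 8 + 3 + 1 + 4) / 6 = 28/6 = 4.6667
  x̄ = (5.8333, 4.6667),  deviation x̄ - mu_0 = (5.8333, 4.6667) - (5, 1) = (0.8333, 3.6667).

Step 2 — sample covariance matrix, S[i,j] = (1/(n-1)) · Σ_k (x_{k,i} - mean_i) · (x_{k,j} - mean_j), divisor n-1 = 5:
  S[U,U] = ((-2.8333)·(-2.8333) + (1.1667)·(1.1667) + (-2.8333)·(-2.8333) + (1.1667)·(1.1667) + (2.1667)·(2.1667) + (1.1667)·(1.1667)) / 5 = 24.8333/5 = 4.9667
  S[U,V] = ((-2.8333)·(4.3333) + (1.1667)·(-1.6667) + (-2.8333)·(3.3333) + (1.1667)·(-1.6667) + (2.1667)·(-3.6667) + (1.1667)·(-0.6667)) / 5 = -34.3333/5 = -6.8667
  S[V,V] = ((4.3333)·(4.3333) + (-1.6667)·(-1.6667) + (3.3333)·(3.3333) + (-1.6667)·(-1.6667) + (-3.6667)·(-3.6667) + (-0.6667)·(-0.6667)) / 5 = 49.3333/5 = 9.8667
  S = [[4.9667, -6.8667],
 [-6.8667, 9.8667]].

Step 3 — invert S. det(S) = 4.9667·9.8667 - (-6.8667)² = 1.8533.
  S^{-1} = (1/det) · [[d, -b], [-b, a]] = [[5.3237, 3.705],
 [3.705, 2.6799]].

Step 4 — quadratic form (x̄ - mu_0)^T · S^{-1} · (x̄ - mu_0):
  S^{-1} · (x̄ - mu_0) = (18.0216, 12.9137),
  (x̄ - mu_0)^T · [...] = (0.8333)·(18.0216) + (3.6667)·(12.9137) = 62.3681.

Step 5 — scale by n: T² = 6 · 62.3681 = 374.2086.

T² ≈ 374.2086


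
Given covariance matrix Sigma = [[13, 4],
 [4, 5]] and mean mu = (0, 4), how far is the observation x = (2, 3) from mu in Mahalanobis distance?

Step 1 — centre the observation: (x - mu) = (2, -1).

Step 2 — invert Sigma. det(Sigma) = 13·5 - (4)² = 49.
  Sigma^{-1} = (1/det) · [[d, -b], [-b, a]] = [[0.102, -0.0816],
 [-0.0816, 0.2653]].

Step 3 — form the quadratic (x - mu)^T · Sigma^{-1} · (x - mu):
  Sigma^{-1} · (x - mu) = (0.2857, -0.4286).
  (x - mu)^T · [Sigma^{-1} · (x - mu)] = (2)·(0.2857) + (-1)·(-0.4286) = 1.

Step 4 — take square root: d = √(1) ≈ 1.

d(x, mu) = √(1) ≈ 1


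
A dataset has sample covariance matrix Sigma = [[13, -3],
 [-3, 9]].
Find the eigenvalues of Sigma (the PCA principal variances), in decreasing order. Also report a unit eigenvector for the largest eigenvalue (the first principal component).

Step 1 — characteristic polynomial of 2×2 Sigma:
  det(Sigma - λI) = λ² - trace · λ + det = 0.
  trace = 13 + 9 = 22, det = 13·9 - (-3)² = 108.
Step 2 — discriminant:
  Δ = trace² - 4·det = 484 - 432 = 52.
Step 3 — eigenvalues:
  λ = (trace ± √Δ)/2 = (22 ± 7.2111)/2,
  λ_1 = 14.6056,  λ_2 = 7.3944.

Step 4 — unit eigenvector for λ_1: solve (Sigma - λ_1 I)v = 0. First row:
  (13 - 14.6056)·v_x + (-3)·v_y = 0, i.e. (-1.6056)·v_x + (-3)·v_y = 0,
  so v ∝ (b, λ_1 - a) = (-3, 1.6056); multiply by -1 so the first entry is positive: u = (3, -1.6056).
  ||u|| = √((3)² + (-1.6056)²) = √(11.5778) ≈ 3.4026,
  v_1 = u/||u|| ≈ (0.8817, -0.4719) (||v_1|| = 1).

λ_1 = 14.6056,  λ_2 = 7.3944;  v_1 ≈ (0.8817, -0.4719)


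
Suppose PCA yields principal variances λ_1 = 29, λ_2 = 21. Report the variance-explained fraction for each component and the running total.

Step 1 — total variance = trace(Sigma) = Σ λ_i = 29 + 21 = 50.

Step 2 — fraction explained by component i = λ_i / Σ λ:
  PC1: 29/50 = 0.58
  PC2: 21/50 = 0.42

Step 3 — cumulative fraction after k components = (λ_1 + ... + λ_k) / Σ λ:
  k = 1: 29/50 = 0.58
  k = 2: (29 + 21)/50 = 50/50 = 1

Summary (fraction, with percent):

explained: PC1 0.58 (58%), PC2 0.42 (42%);  cumulative: 0.58, 1


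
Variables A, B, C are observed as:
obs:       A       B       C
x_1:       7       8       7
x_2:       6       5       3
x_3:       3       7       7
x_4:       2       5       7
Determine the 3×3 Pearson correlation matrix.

Step 1 — column means:
  mean(A) = (7 + 6 + 3 + 2) / 4 = 18/4 = 4.5
  mean(B) = (8 + 5 + 7 + 5) / 4 = 25/4 = 6.25
  mean(C) = (7 + 3 + 7 + 7) / 4 = 24/4 = 6

Step 2 — sample variances and covariances s[i,j] = (1/(n-1)) · Σ_k (x_{k,i} - mean_i) · (x_{k,j} - mean_j), with n-1 = 3:
  s[A,A] = ((2.5)·(2.5) + (1.5)·(1.5) + (-1.5)·(-1.5) + (-2.5)·(-2.5)) / 3 = 17/3 = 5.6667
  s[A,B] = ((2.5)·(1.75) + (1.5)·(-1.25) + (-1.5)·(0.75) + (-2.5)·(-1.25)) / 3 = 4.5/3 = 1.5
  s[A,C] = ((2.5)·(1) + (1.5)·(-3) + (-1.5)·(1) + (-2.5)·(1)) / 3 = -6/3 = -2
  s[B,B] = ((1.75)·(1.75) + (-1.25)·(-1.25) + (0.75)·(0.75) + (-1.25)·(-1.25)) / 3 = 6.75/3 = 2.25
  s[B,C] = ((1.75)·(1) + (-1.25)·(-3) + (0.75)·(1) + (-1.25)·(1)) / 3 = 5/3 = 1.6667
  s[C,C] = ((1)·(1) + (-3)·(-3) + (1)·(1) + (1)·(1)) / 3 = 12/3 = 4
  Sample standard deviations s_i = √(s[i,i]):
  s(A) = √(5.6667) = 2.3805
  s(B) = √(2.25) = 1.5
  s(C) = √(4) = 2

Step 3 — r_{ij} = s_{ij} / (s_i · s_j):
  r[A,A] = 1 (diagonal).
  r[A,B] = 1.5 / (2.3805 · 1.5) = 1.5 / 3.5707 = 0.4201
  r[A,C] = -2 / (2.3805 · 2) = -2 / 4.761 = -0.4201
  r[B,B] = 1 (diagonal).
  r[B,C] = 1.6667 / (1.5 · 2) = 1.6667 / 3 = 0.5556
  r[C,C] = 1 (diagonal).

R is symmetric with unit diagonal. Assembling:

R = [[1, 0.4201, -0.4201],
 [0.4201, 1, 0.5556],
 [-0.4201, 0.5556, 1]]


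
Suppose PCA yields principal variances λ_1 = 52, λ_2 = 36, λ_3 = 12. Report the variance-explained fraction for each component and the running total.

Step 1 — total variance = trace(Sigma) = Σ λ_i = 52 + 36 + 12 = 100.

Step 2 — fraction explained by component i = λ_i / Σ λ:
  PC1: 52/100 = 0.52
  PC2: 36/100 = 0.36
  PC3: 12/100 = 0.12

Step 3 — cumulative fraction after k components = (λ_1 + ... + λ_k) / Σ λ:
  k = 1: 52/100 = 0.52
  k = 2: (52 + 36)/100 = 88/100 = 0.88
  k = 3: (52 + 36 + 12)/100 = 100/100 = 1

Summary (fraction, with percent):

explained: PC1 0.52 (52%), PC2 0.36 (36%), PC3 0.12 (12%);  cumulative: 0.52, 0.88, 1


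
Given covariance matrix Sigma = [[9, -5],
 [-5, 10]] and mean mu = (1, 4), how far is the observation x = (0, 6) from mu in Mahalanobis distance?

Step 1 — centre the observation: (x - mu) = (-1, 2).

Step 2 — invert Sigma. det(Sigma) = 9·10 - (-5)² = 65.
  Sigma^{-1} = (1/det) · [[d, -b], [-b, a]] = [[0.1538, 0.0769],
 [0.0769, 0.1385]].

Step 3 — form the quadratic (x - mu)^T · Sigma^{-1} · (x - mu):
  Sigma^{-1} · (x - mu) = (0, 0.2).
  (x - mu)^T · [Sigma^{-1} · (x - mu)] = (-1)·(0) + (2)·(0.2) = 0.4.

Step 4 — take square root: d = √(0.4) ≈ 0.6325.

d(x, mu) = √(0.4) ≈ 0.6325


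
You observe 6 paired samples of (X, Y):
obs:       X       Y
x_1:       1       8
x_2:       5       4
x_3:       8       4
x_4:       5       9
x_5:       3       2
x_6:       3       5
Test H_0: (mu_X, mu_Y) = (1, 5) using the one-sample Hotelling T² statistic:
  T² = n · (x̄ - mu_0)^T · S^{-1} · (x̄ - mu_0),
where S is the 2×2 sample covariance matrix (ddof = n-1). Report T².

Step 1 — sample mean vector:
  mean(X) = (1 + 5 + 8 + 5 + 3 + 3) / 6 = 25/6 = 4.1667
  mean(Y) = (8 + 4 + 4 + 9 + 2 + 5) / 6 = 32/6 = 5.3333
  x̄ = (4.1667, 5.3333),  deviation x̄ - mu_0 = (4.1667, 5.3333) - (1, 5) = (3.1667, 0.3333).

Step 2 — sample covariance matrix, S[i,j] = (1/(n-1)) · Σ_k (x_{k,i} - mean_i) · (x_{k,j} - mean_j), divisor n-1 = 5:
  S[X,X] = ((-3.1667)·(-3.1667) + (0.8333)·(0.8333) + (3.8333)·(3.8333) + (0.8333)·(0.8333) + (-1.1667)·(-1.1667) + (-1.1667)·(-1.1667)) / 5 = 28.8333/5 = 5.7667
  S[X,Y] = ((-3.1667)·(2.6667) + (0.8333)·(-1.3333) + (3.8333)·(-1.3333) + (0.8333)·(3.6667) + (-1.1667)·(-3.3333) + (-1.1667)·(-0.3333)) / 5 = -7.3333/5 = -1.4667
  S[Y,Y] = ((2.6667)·(2.6667) + (-1.3333)·(-1.3333) + (-1.3333)·(-1.3333) + (3.6667)·(3.6667) + (-3.3333)·(-3.3333) + (-0.3333)·(-0.3333)) / 5 = 35.3333/5 = 7.0667
  S = [[5.7667, -1.4667],
 [-1.4667, 7.0667]].

Step 3 — invert S. det(S) = 5.7667·7.0667 - (-1.4667)² = 38.6.
  S^{-1} = (1/det) · [[d, -b], [-b, a]] = [[0.1831, 0.038],
 [0.038, 0.1494]].

Step 4 — quadratic form (x̄ - mu_0)^T · S^{-1} · (x̄ - mu_0):
  S^{-1} · (x̄ - mu_0) = (0.5924, 0.1701),
  (x̄ - mu_0)^T · [...] = (3.1667)·(0.5924) + (0.3333)·(0.1701) = 1.9326.

Step 5 — scale by n: T² = 6 · 1.9326 = 11.5959.

T² ≈ 11.5959


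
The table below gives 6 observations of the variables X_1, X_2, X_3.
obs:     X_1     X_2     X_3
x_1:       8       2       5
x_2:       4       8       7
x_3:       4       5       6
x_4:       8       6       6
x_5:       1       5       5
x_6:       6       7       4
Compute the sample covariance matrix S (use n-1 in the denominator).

Step 1 — column means:
  mean(X_1) = (8 + 4 + 4 + 8 + 1 + 6) / 6 = 31/6 = 5.1667
  mean(X_2) = (2 + 8 + 5 + 6 + 5 + 7) / 6 = 33/6 = 5.5
  mean(X_3) = (5 + 7 + 6 + 6 + 5 + 4) / 6 = 33/6 = 5.5

Step 2 — sample covariance S[i,j] = (1/(n-1)) · Σ_k (x_{k,i} - mean_i) · (x_{k,j} - mean_j), with n-1 = 5.
  S[X_1,X_1] = ((2.8333)·(2.8333) + (-1.1667)·(-1.1667) + (-1.1667)·(-1.1667) + (2.8333)·(2.8333) + (-4.1667)·(-4.1667) + (0.8333)·(0.8333)) / 5 = 36.8333/5 = 7.3667
  S[X_1,X_2] = ((2.8333)·(-3.5) + (-1.1667)·(2.5) + (-1.1667)·(-0.5) + (2.8333)·(0.5) + (-4.1667)·(-0.5) + (0.8333)·(1.5)) / 5 = -7.5/5 = -1.5
  S[X_1,X_3] = ((2.8333)·(-0.5) + (-1.1667)·(1.5) + (-1.1667)·(0.5) + (2.8333)·(0.5) + (-4.1667)·(-0.5) + (0.8333)·(-1.5)) / 5 = -1.5/5 = -0.3
  S[X_2,X_2] = ((-3.5)·(-3.5) + (2.5)·(2.5) + (-0.5)·(-0.5) + (0.5)·(0.5) + (-0.5)·(-0.5) + (1.5)·(1.5)) / 5 = 21.5/5 = 4.3
  S[X_2,X_3] = ((-3.5)·(-0.5) + (2.5)·(1.5) + (-0.5)·(0.5) + (0.5)·(0.5) + (-0.5)·(-0.5) + (1.5)·(-1.5)) / 5 = 3.5/5 = 0.7
  S[X_3,X_3] = ((-0.5)·(-0.5) + (1.5)·(1.5) + (0.5)·(0.5) + (0.5)·(0.5) + (-0.5)·(-0.5) + (-1.5)·(-1.5)) / 5 = 5.5/5 = 1.1

S is symmetric (S[j,i] = S[i,j]). Assembling:

S = [[7.3667, -1.5, -0.3],
 [-1.5, 4.3, 0.7],
 [-0.3, 0.7, 1.1]]


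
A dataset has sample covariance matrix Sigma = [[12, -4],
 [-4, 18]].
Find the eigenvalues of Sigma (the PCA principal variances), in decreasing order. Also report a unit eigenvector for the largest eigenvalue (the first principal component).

Step 1 — characteristic polynomial of 2×2 Sigma:
  det(Sigma - λI) = λ² - trace · λ + det = 0.
  trace = 12 + 18 = 30, det = 12·18 - (-4)² = 200.
Step 2 — discriminant:
  Δ = trace² - 4·det = 900 - 800 = 100.
Step 3 — eigenvalues:
  λ = (trace ± √Δ)/2 = (30 ± 10)/2,
  λ_1 = 20,  λ_2 = 10.

Step 4 — unit eigenvector for λ_1: solve (Sigma - λ_1 I)v = 0. First row:
  (12 - 20)·v_x + (-4)·v_y = 0, i.e. (-8)·v_x + (-4)·v_y = 0,
  so v ∝ (b, λ_1 - a) = (-4, 8); multiply by -1 so the first entry is positive: u = (4, -8).
  ||u|| = √((4)² + (-8)²) = √(80) ≈ 8.9443,
  v_1 = u/||u|| ≈ (0.4472, -0.8944) (||v_1|| = 1).

λ_1 = 20,  λ_2 = 10;  v_1 ≈ (0.4472, -0.8944)


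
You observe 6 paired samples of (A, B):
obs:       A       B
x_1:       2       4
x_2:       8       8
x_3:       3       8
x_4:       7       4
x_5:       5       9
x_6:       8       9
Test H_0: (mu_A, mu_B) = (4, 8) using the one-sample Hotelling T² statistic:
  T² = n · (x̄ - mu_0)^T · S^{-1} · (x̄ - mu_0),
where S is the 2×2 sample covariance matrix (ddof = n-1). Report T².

Step 1 — sample mean vector:
  mean(A) = (2 + 8 + 3 + 7 + 5 + 8) / 6 = 33/6 = 5.5
  mean(B) = (4 + 8 + 8 + 4 + 9 + 9) / 6 = 42/6 = 7
  x̄ = (5.5, 7),  deviation x̄ - mu_0 = (5.5, 7) - (4, 8) = (1.5, -1).

Step 2 — sample covariance matrix, S[i,j] = (1/(n-1)) · Σ_k (x_{k,i} - mean_i) · (x_{k,j} - mean_j), divisor n-1 = 5:
  S[A,A] = ((-3.5)·(-3.5) + (2.5)·(2.5) + (-2.5)·(-2.5) + (1.5)·(1.5) + (-0.5)·(-0.5) + (2.5)·(2.5)) / 5 = 33.5/5 = 6.7
  S[A,B] = ((-3.5)·(-3) + (2.5)·(1) + (-2.5)·(1) + (1.5)·(-3) + (-0.5)·(2) + (2.5)·(2)) / 5 = 10/5 = 2
  S[B,B] = ((-3)·(-3) + (1)·(1) + (1)·(1) + (-3)·(-3) + (2)·(2) + (2)·(2)) / 5 = 28/5 = 5.6
  S = [[6.7, 2],
 [2, 5.6]].

Step 3 — invert S. det(S) = 6.7·5.6 - (2)² = 33.52.
  S^{-1} = (1/det) · [[d, -b], [-b, a]] = [[0.1671, -0.0597],
 [-0.0597, 0.1999]].

Step 4 — quadratic form (x̄ - mu_0)^T · S^{-1} · (x̄ - mu_0):
  S^{-1} · (x̄ - mu_0) = (0.3103, -0.2894),
  (x̄ - mu_0)^T · [...] = (1.5)·(0.3103) + (-1)·(-0.2894) = 0.7548.

Step 5 — scale by n: T² = 6 · 0.7548 = 4.5286.

T² ≈ 4.5286


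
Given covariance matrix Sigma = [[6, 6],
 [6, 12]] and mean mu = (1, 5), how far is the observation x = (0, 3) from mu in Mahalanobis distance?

Step 1 — centre the observation: (x - mu) = (-1, -2).

Step 2 — invert Sigma. det(Sigma) = 6·12 - (6)² = 36.
  Sigma^{-1} = (1/det) · [[d, -b], [-b, a]] = [[0.3333, -0.1667],
 [-0.1667, 0.1667]].

Step 3 — form the quadratic (x - mu)^T · Sigma^{-1} · (x - mu):
  Sigma^{-1} · (x - mu) = (0, -0.1667).
  (x - mu)^T · [Sigma^{-1} · (x - mu)] = (-1)·(0) + (-2)·(-0.1667) = 0.3333.

Step 4 — take square root: d = √(0.3333) ≈ 0.5774.

d(x, mu) = √(0.3333) ≈ 0.5774


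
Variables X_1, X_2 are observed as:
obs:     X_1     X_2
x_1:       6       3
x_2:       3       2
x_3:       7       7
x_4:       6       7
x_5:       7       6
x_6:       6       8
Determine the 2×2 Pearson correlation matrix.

Step 1 — column means:
  mean(X_1) = (6 + 3 + 7 + 6 + 7 + 6) / 6 = 35/6 = 5.8333
  mean(X_2) = (3 + 2 + 7 + 7 + 6 + 8) / 6 = 33/6 = 5.5

Step 2 — sample variances and covariances s[i,j] = (1/(n-1)) · Σ_k (x_{k,i} - mean_i) · (x_{k,j} - mean_j), with n-1 = 5:
  s[X_1,X_1] = ((0.1667)·(0.1667) + (-2.8333)·(-2.8333) + (1.1667)·(1.1667) + (0.1667)·(0.1667) + (1.1667)·(1.1667) + (0.1667)·(0.1667)) / 5 = 10.8333/5 = 2.1667
  s[X_1,X_2] = ((0.1667)·(-2.5) + (-2.8333)·(-3.5) + (1.1667)·(1.5) + (0.1667)·(1.5) + (1.1667)·(0.5) + (0.1667)·(2.5)) / 5 = 12.5/5 = 2.5
  s[X_2,X_2] = ((-2.5)·(-2.5) + (-3.5)·(-3.5) + (1.5)·(1.5) + (1.5)·(1.5) + (0.5)·(0.5) + (2.5)·(2.5)) / 5 = 29.5/5 = 5.9
  Sample standard deviations s_i = √(s[i,i]):
  s(X_1) = √(2.1667) = 1.472
  s(X_2) = √(5.9) = 2.429

Step 3 — r_{ij} = s_{ij} / (s_i · s_j):
  r[X_1,X_1] = 1 (diagonal).
  r[X_1,X_2] = 2.5 / (1.472 · 2.429) = 2.5 / 3.5754 = 0.6992
  r[X_2,X_2] = 1 (diagonal).

R is symmetric with unit diagonal. Assembling:

R = [[1, 0.6992],
 [0.6992, 1]]


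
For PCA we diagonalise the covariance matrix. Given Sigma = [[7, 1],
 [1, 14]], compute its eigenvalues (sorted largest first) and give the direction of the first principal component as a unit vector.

Step 1 — characteristic polynomial of 2×2 Sigma:
  det(Sigma - λI) = λ² - trace · λ + det = 0.
  trace = 7 + 14 = 21, det = 7·14 - (1)² = 97.
Step 2 — discriminant:
  Δ = trace² - 4·det = 441 - 388 = 53.
Step 3 — eigenvalues:
  λ = (trace ± √Δ)/2 = (21 ± 7.2801)/2,
  λ_1 = 14.1401,  λ_2 = 6.8599.

Step 4 — unit eigenvector for λ_1: solve (Sigma - λ_1 I)v = 0. First row:
  (7 - 14.1401)·v_x + (1)·v_y = 0, i.e. (-7.1401)·v_x + (1)·v_y = 0,
  so v ∝ (b, λ_1 - a) = (1, 7.1401) = u.
  ||u|| = √((1)² + (7.1401)²) = √(51.9804) ≈ 7.2097,
  v_1 = u/||u|| ≈ (0.1387, 0.9903) (||v_1|| = 1).

λ_1 = 14.1401,  λ_2 = 6.8599;  v_1 ≈ (0.1387, 0.9903)


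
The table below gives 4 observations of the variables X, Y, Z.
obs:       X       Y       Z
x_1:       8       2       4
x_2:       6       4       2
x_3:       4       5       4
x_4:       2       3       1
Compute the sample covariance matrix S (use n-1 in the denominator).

Step 1 — column means:
  mean(X) = (8 + 6 + 4 + 2) / 4 = 20/4 = 5
  mean(Y) = (2 + 4 + 5 + 3) / 4 = 14/4 = 3.5
  mean(Z) = (4 + 2 + 4 + 1) / 4 = 11/4 = 2.75

Step 2 — sample covariance S[i,j] = (1/(n-1)) · Σ_k (x_{k,i} - mean_i) · (x_{k,j} - mean_j), with n-1 = 3.
  S[X,X] = ((3)·(3) + (1)·(1) + (-1)·(-1) + (-3)·(-3)) / 3 = 20/3 = 6.6667
  S[X,Y] = ((3)·(-1.5) + (1)·(0.5) + (-1)·(1.5) + (-3)·(-0.5)) / 3 = -4/3 = -1.3333
  S[X,Z] = ((3)·(1.25) + (1)·(-0.75) + (-1)·(1.25) + (-3)·(-1.75)) / 3 = 7/3 = 2.3333
  S[Y,Y] = ((-1.5)·(-1.5) + (0.5)·(0.5) + (1.5)·(1.5) + (-0.5)·(-0.5)) / 3 = 5/3 = 1.6667
  S[Y,Z] = ((-1.5)·(1.25) + (0.5)·(-0.75) + (1.5)·(1.25) + (-0.5)·(-1.75)) / 3 = 0.5/3 = 0.1667
  S[Z,Z] = ((1.25)·(1.25) + (-0.75)·(-0.75) + (1.25)·(1.25) + (-1.75)·(-1.75)) / 3 = 6.75/3 = 2.25

S is symmetric (S[j,i] = S[i,j]). Assembling:

S = [[6.6667, -1.3333, 2.3333],
 [-1.3333, 1.6667, 0.1667],
 [2.3333, 0.1667, 2.25]]
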